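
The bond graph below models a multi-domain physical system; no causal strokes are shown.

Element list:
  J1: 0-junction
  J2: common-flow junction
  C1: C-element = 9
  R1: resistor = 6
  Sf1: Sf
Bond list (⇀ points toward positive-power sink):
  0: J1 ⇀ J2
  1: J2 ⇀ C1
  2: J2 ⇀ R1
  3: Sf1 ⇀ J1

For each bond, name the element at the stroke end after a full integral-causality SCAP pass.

#0 stroke→J1
#1 stroke→J2
#2 stroke→J2
#3 stroke→Sf1

bond 3 stroke→Sf1  (Sf1: flow source, stroke at near end)
bond 0 stroke→J1  (J1: last free bond brings effort in)
bond 1 stroke→J2  (J2: bond 0 brought flow, rest push out)
bond 2 stroke→J2  (common-f at J2 fixed by 0)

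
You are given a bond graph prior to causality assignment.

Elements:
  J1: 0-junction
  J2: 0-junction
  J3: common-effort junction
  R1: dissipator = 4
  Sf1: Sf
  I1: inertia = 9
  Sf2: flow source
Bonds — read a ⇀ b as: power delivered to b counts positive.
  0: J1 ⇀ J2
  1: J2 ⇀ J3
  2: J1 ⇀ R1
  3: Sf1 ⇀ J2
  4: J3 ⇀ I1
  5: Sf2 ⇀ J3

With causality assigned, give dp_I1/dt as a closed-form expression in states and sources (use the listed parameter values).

dp_I1/dt = 4*F_Sf1 + 4*F_Sf2 - 4*p_I1/9

#3 stroke at Sf1  (Sf1 fixes flow; stroke at Sf1)
#5 stroke at Sf2  (Sf2 (Sf) sets flow on bond)
#4 stroke at I1  (I1: I, integral causality)
#1 stroke at J3  (J3: last free bond brings effort in)
#0 stroke at J2  (J2 needs exactly one e-in)
#2 stroke at J1  (only one effort-in slot at J1)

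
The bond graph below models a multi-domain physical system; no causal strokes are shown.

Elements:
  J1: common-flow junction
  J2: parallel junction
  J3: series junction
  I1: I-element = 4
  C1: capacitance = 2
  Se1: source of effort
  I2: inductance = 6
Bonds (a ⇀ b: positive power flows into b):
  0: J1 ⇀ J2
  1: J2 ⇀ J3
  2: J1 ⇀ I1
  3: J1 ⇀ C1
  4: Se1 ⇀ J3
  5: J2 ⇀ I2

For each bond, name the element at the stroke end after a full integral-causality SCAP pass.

b4 stroke at J3  (Se1 (Se) sets effort on bond)
b1 stroke at J2  (closing 1-jn rule on J3)
b0 stroke at J1  (0-jn J2 has e-setter on 1)
b5 stroke at I2  (common-e at J2 fixed by 1)
b2 stroke at I1  (I1: I, integral causality)
b3 stroke at J1  (1-jn J1 has f-setter on 2)

bond 0 stroke→J1
bond 1 stroke→J2
bond 2 stroke→I1
bond 3 stroke→J1
bond 4 stroke→J3
bond 5 stroke→I2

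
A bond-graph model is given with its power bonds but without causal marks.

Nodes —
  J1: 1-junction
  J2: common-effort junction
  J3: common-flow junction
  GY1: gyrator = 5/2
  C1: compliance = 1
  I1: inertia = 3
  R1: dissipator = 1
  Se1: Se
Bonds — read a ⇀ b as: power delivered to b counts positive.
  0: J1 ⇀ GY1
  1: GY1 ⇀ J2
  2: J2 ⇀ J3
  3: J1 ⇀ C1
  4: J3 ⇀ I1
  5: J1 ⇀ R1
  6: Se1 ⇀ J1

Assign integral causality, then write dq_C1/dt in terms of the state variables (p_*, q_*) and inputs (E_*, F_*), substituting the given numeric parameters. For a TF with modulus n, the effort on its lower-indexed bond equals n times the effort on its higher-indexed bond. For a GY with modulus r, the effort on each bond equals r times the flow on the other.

dq_C1/dt = E_Se1 - 5*p_I1/6 - q_C1

β6 stroke at J1  (Se1: effort source, stroke at far end)
β3 stroke at J1  (C1: C, integral causality)
β4 stroke at I1  (I1 integral (f out))
β2 stroke at J3  (J3 flow already set via bond 4)
β1 stroke at J2  (J2 needs exactly one e-in)
β0 stroke at J1  (through GY1, causality inverts; strokes same side of GY1)
β5 stroke at R1  (J1 needs exactly one f-in)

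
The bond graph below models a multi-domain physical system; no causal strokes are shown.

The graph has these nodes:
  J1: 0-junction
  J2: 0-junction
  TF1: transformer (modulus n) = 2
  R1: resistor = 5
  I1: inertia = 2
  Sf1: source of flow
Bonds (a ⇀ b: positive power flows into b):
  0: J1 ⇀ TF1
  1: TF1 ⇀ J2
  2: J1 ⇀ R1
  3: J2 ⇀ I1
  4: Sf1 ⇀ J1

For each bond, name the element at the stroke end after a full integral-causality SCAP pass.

b4 stroke→Sf1  (Sf1 (Sf) sets flow on bond)
b3 stroke→I1  (I1 integral (f out))
b1 stroke→J2  (J2: last free bond brings effort in)
b0 stroke→TF1  (through TF1, causality passes straight; one stroke at TF1)
b2 stroke→J1  (closing 0-jn rule on J1)

bond 0 stroke→TF1
bond 1 stroke→J2
bond 2 stroke→J1
bond 3 stroke→I1
bond 4 stroke→Sf1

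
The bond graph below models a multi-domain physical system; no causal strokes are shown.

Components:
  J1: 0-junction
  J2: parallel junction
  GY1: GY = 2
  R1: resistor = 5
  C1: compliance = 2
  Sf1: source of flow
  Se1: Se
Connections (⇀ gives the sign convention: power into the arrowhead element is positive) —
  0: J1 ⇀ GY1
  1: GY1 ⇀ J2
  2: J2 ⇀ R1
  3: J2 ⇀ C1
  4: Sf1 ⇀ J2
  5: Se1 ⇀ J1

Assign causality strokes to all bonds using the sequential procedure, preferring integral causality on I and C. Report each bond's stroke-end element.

bond 0 stroke→GY1
bond 1 stroke→GY1
bond 2 stroke→R1
bond 3 stroke→J2
bond 4 stroke→Sf1
bond 5 stroke→J1

bond 4 →Sf1  (Sf1 fixes flow; stroke at Sf1)
bond 5 →J1  (Se1 (Se) sets effort on bond)
bond 0 →GY1  (common-e at J1 fixed by 5)
bond 1 →GY1  (GY1: gyrator matches bond 0)
bond 3 →J2  (C1 integral (e out))
bond 2 →R1  (common-e at J2 fixed by 3)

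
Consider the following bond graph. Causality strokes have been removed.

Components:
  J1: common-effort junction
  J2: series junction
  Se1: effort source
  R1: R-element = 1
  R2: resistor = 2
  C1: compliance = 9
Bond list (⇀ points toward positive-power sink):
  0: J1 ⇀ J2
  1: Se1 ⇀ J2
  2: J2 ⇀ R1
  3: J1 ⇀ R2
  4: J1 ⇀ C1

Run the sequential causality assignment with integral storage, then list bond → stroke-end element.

β1 →J2  (Se1: effort source, stroke at far end)
β4 →J1  (C1 integral (e out))
β0 →J2  (J1: bond 4 brought effort, rest push out)
β3 →R2  (0-jn J1 has e-setter on 4)
β2 →R1  (closing 1-jn rule on J2)

#0 stroke→J2
#1 stroke→J2
#2 stroke→R1
#3 stroke→R2
#4 stroke→J1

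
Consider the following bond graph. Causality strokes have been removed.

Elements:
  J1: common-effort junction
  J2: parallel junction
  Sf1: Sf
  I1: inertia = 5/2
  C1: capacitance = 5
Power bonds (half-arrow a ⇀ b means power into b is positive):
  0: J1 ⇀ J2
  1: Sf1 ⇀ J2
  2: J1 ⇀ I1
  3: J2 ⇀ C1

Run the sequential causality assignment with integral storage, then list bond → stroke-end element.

bond 0 →J1
bond 1 →Sf1
bond 2 →I1
bond 3 →J2

b1 |Sf1  (source Sf1 imposes f)
b2 |I1  (prefer integral on I1)
b0 |J1  (J1: last free bond brings effort in)
b3 |J2  (J2 needs exactly one e-in)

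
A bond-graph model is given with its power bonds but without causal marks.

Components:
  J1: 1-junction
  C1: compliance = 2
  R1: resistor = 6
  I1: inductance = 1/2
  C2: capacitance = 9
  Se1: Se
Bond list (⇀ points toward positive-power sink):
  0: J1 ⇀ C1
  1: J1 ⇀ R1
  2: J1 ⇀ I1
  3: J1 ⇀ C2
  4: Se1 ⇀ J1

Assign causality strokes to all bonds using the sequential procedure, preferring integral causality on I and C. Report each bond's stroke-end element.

b4 |J1  (Se1: effort source, stroke at far end)
b0 |J1  (C1 outputs effort q/C1)
b2 |I1  (prefer integral on I1)
b1 |J1  (1-jn J1 has f-setter on 2)
b3 |J1  (1-jn J1 has f-setter on 2)

#0 →J1
#1 →J1
#2 →I1
#3 →J1
#4 →J1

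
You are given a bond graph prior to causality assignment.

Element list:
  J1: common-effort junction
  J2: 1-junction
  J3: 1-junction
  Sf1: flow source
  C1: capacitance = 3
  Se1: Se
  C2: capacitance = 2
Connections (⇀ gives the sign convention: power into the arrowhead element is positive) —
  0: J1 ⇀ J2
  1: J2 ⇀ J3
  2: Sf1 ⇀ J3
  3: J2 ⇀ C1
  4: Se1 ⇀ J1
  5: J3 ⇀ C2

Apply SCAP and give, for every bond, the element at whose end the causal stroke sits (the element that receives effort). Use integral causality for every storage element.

b2 stroke→Sf1  (Sf1: flow source, stroke at near end)
b4 stroke→J1  (Se1: effort source, stroke at far end)
b0 stroke→J2  (J1: bond 4 brought effort, rest push out)
b1 stroke→J3  (J3: bond 2 brought flow, rest push out)
b5 stroke→J3  (J3: bond 2 brought flow, rest push out)
b3 stroke→J2  (common-f at J2 fixed by 1)

#0 |J2
#1 |J3
#2 |Sf1
#3 |J2
#4 |J1
#5 |J3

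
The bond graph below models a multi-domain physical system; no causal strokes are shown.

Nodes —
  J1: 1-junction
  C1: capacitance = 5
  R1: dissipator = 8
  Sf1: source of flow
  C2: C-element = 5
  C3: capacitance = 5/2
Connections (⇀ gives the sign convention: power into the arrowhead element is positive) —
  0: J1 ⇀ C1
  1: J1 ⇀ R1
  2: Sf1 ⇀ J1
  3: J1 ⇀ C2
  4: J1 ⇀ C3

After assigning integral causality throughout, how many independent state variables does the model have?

b2 stroke→Sf1  (Sf1: flow source, stroke at near end)
b0 stroke→J1  (J1: bond 2 brought flow, rest push out)
b1 stroke→J1  (J1: bond 2 brought flow, rest push out)
b3 stroke→J1  (J1: bond 2 brought flow, rest push out)
b4 stroke→J1  (J1: bond 2 brought flow, rest push out)

3  (C1, C2, C3 all integral)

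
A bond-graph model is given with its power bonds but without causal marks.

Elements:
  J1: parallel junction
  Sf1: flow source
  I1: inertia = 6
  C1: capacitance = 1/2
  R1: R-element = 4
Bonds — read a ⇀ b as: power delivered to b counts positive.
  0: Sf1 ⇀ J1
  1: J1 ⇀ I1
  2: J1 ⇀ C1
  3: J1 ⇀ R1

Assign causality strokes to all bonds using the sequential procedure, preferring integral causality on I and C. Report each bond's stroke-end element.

b0 stroke at Sf1  (Sf1: flow source, stroke at near end)
b1 stroke at I1  (prefer integral on I1)
b2 stroke at J1  (prefer integral on C1)
b3 stroke at R1  (J1 effort already set via bond 2)

bond 0 stroke→Sf1
bond 1 stroke→I1
bond 2 stroke→J1
bond 3 stroke→R1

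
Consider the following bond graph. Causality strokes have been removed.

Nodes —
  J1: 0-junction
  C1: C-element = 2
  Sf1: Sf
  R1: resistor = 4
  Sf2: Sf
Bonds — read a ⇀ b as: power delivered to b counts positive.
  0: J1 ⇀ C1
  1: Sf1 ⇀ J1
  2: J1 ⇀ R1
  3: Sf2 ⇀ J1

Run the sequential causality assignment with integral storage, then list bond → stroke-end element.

β0 stroke at J1
β1 stroke at Sf1
β2 stroke at R1
β3 stroke at Sf2

#1 stroke at Sf1  (Sf1 (Sf) sets flow on bond)
#3 stroke at Sf2  (Sf2 (Sf) sets flow on bond)
#0 stroke at J1  (prefer integral on C1)
#2 stroke at R1  (J1: bond 0 brought effort, rest push out)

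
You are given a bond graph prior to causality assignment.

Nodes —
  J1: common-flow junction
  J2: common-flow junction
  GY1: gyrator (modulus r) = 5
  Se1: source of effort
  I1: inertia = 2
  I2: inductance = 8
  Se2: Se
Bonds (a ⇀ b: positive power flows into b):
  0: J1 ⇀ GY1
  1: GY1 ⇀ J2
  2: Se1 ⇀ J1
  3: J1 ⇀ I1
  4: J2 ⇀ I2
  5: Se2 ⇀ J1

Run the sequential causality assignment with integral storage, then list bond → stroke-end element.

β2 stroke at J1  (Se1 (Se) sets effort on bond)
β5 stroke at J1  (Se2: effort source, stroke at far end)
β3 stroke at I1  (I1: I, integral causality)
β0 stroke at J1  (1-jn J1 has f-setter on 3)
β1 stroke at J2  (GY1: gyrator matches bond 0)
β4 stroke at I2  (only one flow-in slot at J2)

β0 |J1
β1 |J2
β2 |J1
β3 |I1
β4 |I2
β5 |J1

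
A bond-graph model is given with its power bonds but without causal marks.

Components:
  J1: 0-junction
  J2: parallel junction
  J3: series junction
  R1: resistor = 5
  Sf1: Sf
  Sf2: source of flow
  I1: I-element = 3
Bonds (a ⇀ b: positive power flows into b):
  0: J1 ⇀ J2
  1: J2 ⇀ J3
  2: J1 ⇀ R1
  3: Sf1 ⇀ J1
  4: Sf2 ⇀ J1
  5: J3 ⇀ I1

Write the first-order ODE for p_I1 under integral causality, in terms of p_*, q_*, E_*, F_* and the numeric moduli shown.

b3 stroke→Sf1  (Sf1 fixes flow; stroke at Sf1)
b4 stroke→Sf2  (Sf2 fixes flow; stroke at Sf2)
b5 stroke→I1  (I1: I, integral causality)
b1 stroke→J3  (J3: bond 5 brought flow, rest push out)
b0 stroke→J2  (J2 needs exactly one e-in)
b2 stroke→J1  (only one effort-in slot at J1)

dp_I1/dt = 5*F_Sf1 + 5*F_Sf2 - 5*p_I1/3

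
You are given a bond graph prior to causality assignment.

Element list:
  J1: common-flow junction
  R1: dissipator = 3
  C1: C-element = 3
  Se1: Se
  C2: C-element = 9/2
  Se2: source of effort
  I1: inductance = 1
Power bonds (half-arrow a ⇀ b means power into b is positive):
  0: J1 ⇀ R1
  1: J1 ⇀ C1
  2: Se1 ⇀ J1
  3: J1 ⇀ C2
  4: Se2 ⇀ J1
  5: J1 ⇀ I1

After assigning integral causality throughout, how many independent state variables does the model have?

3  (C1, C2, I1 all integral)

b2 stroke→J1  (Se1 (Se) sets effort on bond)
b4 stroke→J1  (Se2 fixes effort; stroke away)
b1 stroke→J1  (C1: C, integral causality)
b3 stroke→J1  (C2: C, integral causality)
b5 stroke→I1  (prefer integral on I1)
b0 stroke→J1  (J1 flow already set via bond 5)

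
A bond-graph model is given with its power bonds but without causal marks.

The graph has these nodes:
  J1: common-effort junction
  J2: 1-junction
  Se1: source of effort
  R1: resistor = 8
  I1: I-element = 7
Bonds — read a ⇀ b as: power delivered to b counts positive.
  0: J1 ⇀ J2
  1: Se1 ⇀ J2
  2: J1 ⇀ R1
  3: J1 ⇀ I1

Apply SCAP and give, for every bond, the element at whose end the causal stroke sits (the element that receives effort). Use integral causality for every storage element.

β1 →J2  (Se1: effort source, stroke at far end)
β0 →J1  (J2 needs exactly one f-in)
β2 →R1  (0-jn J1 has e-setter on 0)
β3 →I1  (0-jn J1 has e-setter on 0)

β0 →J1
β1 →J2
β2 →R1
β3 →I1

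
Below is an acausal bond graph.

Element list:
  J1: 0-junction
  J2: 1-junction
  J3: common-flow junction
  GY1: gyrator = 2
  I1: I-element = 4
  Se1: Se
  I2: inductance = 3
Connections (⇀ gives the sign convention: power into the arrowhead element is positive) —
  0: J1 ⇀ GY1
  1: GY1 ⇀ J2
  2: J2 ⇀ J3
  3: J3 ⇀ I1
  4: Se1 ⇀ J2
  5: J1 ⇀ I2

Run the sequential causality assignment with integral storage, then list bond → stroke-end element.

bond 4 stroke→J2  (Se1 fixes effort; stroke away)
bond 3 stroke→I1  (I1 integral (f out))
bond 2 stroke→J3  (J3: bond 3 brought flow, rest push out)
bond 1 stroke→J2  (J2 flow already set via bond 2)
bond 0 stroke→J1  (through GY1, causality inverts; strokes same side of GY1)
bond 5 stroke→I2  (0-jn J1 has e-setter on 0)

b0 |J1
b1 |J2
b2 |J3
b3 |I1
b4 |J2
b5 |I2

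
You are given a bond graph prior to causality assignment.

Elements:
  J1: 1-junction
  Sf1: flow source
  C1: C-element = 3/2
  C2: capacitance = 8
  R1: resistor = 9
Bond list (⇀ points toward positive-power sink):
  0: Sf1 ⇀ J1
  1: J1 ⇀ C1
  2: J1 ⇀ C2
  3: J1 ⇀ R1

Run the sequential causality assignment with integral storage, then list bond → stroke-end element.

β0 stroke at Sf1
β1 stroke at J1
β2 stroke at J1
β3 stroke at J1

bond 0 →Sf1  (Sf1 (Sf) sets flow on bond)
bond 1 →J1  (J1 flow already set via bond 0)
bond 2 →J1  (J1 flow already set via bond 0)
bond 3 →J1  (J1: bond 0 brought flow, rest push out)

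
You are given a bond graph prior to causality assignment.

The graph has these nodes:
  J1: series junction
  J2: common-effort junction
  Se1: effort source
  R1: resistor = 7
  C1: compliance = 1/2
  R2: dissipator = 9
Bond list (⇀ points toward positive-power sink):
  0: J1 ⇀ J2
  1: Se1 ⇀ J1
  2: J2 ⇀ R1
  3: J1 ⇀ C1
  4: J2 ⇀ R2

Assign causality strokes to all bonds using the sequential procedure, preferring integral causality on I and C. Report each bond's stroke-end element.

#1 |J1  (Se1: effort source, stroke at far end)
#3 |J1  (C1 integral (e out))
#0 |J2  (J1 needs exactly one f-in)
#2 |R1  (common-e at J2 fixed by 0)
#4 |R2  (0-jn J2 has e-setter on 0)

#0 |J2
#1 |J1
#2 |R1
#3 |J1
#4 |R2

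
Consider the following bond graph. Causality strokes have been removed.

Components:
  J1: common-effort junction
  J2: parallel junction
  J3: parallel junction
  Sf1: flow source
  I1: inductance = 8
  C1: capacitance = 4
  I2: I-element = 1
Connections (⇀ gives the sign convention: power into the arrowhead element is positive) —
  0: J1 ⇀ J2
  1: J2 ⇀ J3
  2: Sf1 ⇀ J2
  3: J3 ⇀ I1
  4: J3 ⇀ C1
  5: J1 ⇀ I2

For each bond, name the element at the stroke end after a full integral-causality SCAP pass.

bond 0 →J1
bond 1 →J2
bond 2 →Sf1
bond 3 →I1
bond 4 →J3
bond 5 →I2

β2 |Sf1  (Sf1: flow source, stroke at near end)
β3 |I1  (I1 integral (f out))
β4 |J3  (C1 outputs effort q/C1)
β1 |J2  (0-jn J3 has e-setter on 4)
β0 |J1  (J2 effort already set via bond 1)
β5 |I2  (J1 effort already set via bond 0)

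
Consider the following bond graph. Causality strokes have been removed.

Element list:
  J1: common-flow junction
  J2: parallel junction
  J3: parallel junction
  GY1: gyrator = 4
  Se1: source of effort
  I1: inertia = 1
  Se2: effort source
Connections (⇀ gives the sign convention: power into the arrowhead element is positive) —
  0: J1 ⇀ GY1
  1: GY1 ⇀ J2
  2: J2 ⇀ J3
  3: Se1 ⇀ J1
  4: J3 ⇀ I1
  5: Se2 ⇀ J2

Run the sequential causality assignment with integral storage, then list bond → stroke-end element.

#0 |GY1
#1 |GY1
#2 |J3
#3 |J1
#4 |I1
#5 |J2

bond 3 stroke→J1  (Se1 fixes effort; stroke away)
bond 5 stroke→J2  (Se2: effort source, stroke at far end)
bond 0 stroke→GY1  (J1: last free bond brings flow in)
bond 1 stroke→GY1  (J2: bond 5 brought effort, rest push out)
bond 2 stroke→J3  (common-e at J2 fixed by 5)
bond 4 stroke→I1  (J3: bond 2 brought effort, rest push out)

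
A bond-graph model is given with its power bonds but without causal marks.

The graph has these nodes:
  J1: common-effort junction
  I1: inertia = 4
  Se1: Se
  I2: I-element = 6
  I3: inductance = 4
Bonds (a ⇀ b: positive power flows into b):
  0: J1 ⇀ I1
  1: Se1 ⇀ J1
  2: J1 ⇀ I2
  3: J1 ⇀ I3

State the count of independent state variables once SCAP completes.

3  (I1, I2, I3 all integral)

#1 stroke at J1  (Se1: effort source, stroke at far end)
#0 stroke at I1  (J1: bond 1 brought effort, rest push out)
#2 stroke at I2  (common-e at J1 fixed by 1)
#3 stroke at I3  (J1 effort already set via bond 1)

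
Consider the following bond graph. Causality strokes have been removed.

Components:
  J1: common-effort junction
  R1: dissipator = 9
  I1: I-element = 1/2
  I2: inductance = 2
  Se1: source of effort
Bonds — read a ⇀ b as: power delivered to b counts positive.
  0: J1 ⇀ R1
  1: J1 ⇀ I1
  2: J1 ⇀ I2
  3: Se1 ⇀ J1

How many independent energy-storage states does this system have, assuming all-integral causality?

b3 →J1  (source Se1 imposes e)
b0 →R1  (common-e at J1 fixed by 3)
b1 →I1  (common-e at J1 fixed by 3)
b2 →I2  (J1 effort already set via bond 3)

2  (I1, I2 all integral)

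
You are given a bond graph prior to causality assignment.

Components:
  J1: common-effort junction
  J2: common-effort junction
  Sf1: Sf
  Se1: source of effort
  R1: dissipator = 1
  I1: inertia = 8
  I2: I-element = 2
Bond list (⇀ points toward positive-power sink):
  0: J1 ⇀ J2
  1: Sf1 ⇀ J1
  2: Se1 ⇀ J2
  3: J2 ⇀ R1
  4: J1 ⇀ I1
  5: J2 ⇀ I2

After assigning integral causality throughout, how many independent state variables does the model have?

bond 1 →Sf1  (Sf1 fixes flow; stroke at Sf1)
bond 2 →J2  (Se1: effort source, stroke at far end)
bond 0 →J1  (0-jn J2 has e-setter on 2)
bond 3 →R1  (common-e at J2 fixed by 2)
bond 5 →I2  (0-jn J2 has e-setter on 2)
bond 4 →I1  (0-jn J1 has e-setter on 0)

2  (I1, I2 all integral)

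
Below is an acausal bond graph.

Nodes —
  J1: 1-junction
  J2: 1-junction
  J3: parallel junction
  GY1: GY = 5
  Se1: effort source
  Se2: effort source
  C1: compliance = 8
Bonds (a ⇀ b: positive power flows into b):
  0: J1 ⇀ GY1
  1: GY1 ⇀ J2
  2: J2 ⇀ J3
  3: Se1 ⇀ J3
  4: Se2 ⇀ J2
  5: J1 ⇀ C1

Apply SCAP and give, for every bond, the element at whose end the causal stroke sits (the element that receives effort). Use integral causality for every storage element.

#3 |J3  (Se1 fixes effort; stroke away)
#4 |J2  (Se2: effort source, stroke at far end)
#2 |J2  (common-e at J3 fixed by 3)
#1 |GY1  (J2: last free bond brings flow in)
#0 |GY1  (GY GY1: same side as bond 1)
#5 |J1  (common-f at J1 fixed by 0)

bond 0 |GY1
bond 1 |GY1
bond 2 |J2
bond 3 |J3
bond 4 |J2
bond 5 |J1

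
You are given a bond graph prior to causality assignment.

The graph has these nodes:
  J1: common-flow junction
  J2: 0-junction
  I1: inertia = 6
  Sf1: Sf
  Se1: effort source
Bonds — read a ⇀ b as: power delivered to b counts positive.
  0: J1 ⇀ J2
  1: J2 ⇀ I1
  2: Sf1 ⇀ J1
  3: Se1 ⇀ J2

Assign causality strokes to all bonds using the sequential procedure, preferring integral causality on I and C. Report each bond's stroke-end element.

b0 stroke at J1
b1 stroke at I1
b2 stroke at Sf1
b3 stroke at J2

β2 stroke→Sf1  (Sf1 fixes flow; stroke at Sf1)
β3 stroke→J2  (Se1 fixes effort; stroke away)
β0 stroke→J1  (1-jn J1 has f-setter on 2)
β1 stroke→I1  (J2: bond 3 brought effort, rest push out)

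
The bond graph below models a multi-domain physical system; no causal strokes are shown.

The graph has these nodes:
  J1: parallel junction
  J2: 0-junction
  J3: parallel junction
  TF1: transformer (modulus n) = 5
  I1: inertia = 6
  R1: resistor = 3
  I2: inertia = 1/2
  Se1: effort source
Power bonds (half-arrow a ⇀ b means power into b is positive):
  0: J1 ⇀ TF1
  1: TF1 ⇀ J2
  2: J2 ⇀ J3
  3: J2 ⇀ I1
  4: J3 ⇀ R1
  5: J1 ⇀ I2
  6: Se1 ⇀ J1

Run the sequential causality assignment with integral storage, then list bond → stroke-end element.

bond 0 stroke at TF1
bond 1 stroke at J2
bond 2 stroke at J3
bond 3 stroke at I1
bond 4 stroke at R1
bond 5 stroke at I2
bond 6 stroke at J1

bond 6 stroke→J1  (Se1: effort source, stroke at far end)
bond 0 stroke→TF1  (J1: bond 6 brought effort, rest push out)
bond 5 stroke→I2  (0-jn J1 has e-setter on 6)
bond 1 stroke→J2  (through TF1, causality passes straight; one stroke at TF1)
bond 2 stroke→J3  (0-jn J2 has e-setter on 1)
bond 3 stroke→I1  (0-jn J2 has e-setter on 1)
bond 4 stroke→R1  (J3: bond 2 brought effort, rest push out)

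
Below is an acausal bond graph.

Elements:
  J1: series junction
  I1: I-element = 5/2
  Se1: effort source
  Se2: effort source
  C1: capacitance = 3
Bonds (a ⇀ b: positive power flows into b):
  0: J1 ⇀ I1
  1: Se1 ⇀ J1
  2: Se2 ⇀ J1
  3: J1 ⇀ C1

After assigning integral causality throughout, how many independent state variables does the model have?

β1 stroke→J1  (source Se1 imposes e)
β2 stroke→J1  (source Se2 imposes e)
β0 stroke→I1  (I1 outputs flow p/I1)
β3 stroke→J1  (J1: bond 0 brought flow, rest push out)

2  (C1, I1 all integral)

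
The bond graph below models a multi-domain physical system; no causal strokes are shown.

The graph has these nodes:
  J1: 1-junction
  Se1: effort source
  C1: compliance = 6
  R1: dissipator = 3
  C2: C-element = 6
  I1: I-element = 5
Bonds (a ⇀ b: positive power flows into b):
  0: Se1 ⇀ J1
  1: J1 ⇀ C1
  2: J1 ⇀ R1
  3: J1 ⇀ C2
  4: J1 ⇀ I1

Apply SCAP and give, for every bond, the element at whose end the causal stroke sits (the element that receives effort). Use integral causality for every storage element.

β0 →J1
β1 →J1
β2 →J1
β3 →J1
β4 →I1

β0 |J1  (Se1 (Se) sets effort on bond)
β1 |J1  (C1: C, integral causality)
β3 |J1  (prefer integral on C2)
β4 |I1  (I1 outputs flow p/I1)
β2 |J1  (J1: bond 4 brought flow, rest push out)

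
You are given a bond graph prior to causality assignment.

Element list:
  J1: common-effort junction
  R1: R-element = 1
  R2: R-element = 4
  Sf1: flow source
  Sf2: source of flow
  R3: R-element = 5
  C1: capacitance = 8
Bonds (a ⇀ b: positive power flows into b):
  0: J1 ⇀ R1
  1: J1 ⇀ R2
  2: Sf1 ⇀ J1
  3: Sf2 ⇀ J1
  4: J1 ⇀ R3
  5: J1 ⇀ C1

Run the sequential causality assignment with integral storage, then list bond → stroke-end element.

bond 2 |Sf1  (Sf1 fixes flow; stroke at Sf1)
bond 3 |Sf2  (Sf2 fixes flow; stroke at Sf2)
bond 5 |J1  (C1 integral (e out))
bond 0 |R1  (J1 effort already set via bond 5)
bond 1 |R2  (J1: bond 5 brought effort, rest push out)
bond 4 |R3  (J1 effort already set via bond 5)

bond 0 stroke at R1
bond 1 stroke at R2
bond 2 stroke at Sf1
bond 3 stroke at Sf2
bond 4 stroke at R3
bond 5 stroke at J1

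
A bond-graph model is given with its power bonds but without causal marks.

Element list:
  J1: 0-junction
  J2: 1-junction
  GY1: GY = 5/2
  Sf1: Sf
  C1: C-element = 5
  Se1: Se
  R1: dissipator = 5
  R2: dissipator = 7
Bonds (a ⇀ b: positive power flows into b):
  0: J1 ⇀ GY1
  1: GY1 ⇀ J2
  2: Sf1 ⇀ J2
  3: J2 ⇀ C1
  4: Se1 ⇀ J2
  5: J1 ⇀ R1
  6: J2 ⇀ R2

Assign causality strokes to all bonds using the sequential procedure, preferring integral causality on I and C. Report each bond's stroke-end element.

bond 0 stroke at J1
bond 1 stroke at J2
bond 2 stroke at Sf1
bond 3 stroke at J2
bond 4 stroke at J2
bond 5 stroke at R1
bond 6 stroke at J2

b2 stroke→Sf1  (Sf1 fixes flow; stroke at Sf1)
b4 stroke→J2  (Se1 (Se) sets effort on bond)
b1 stroke→J2  (common-f at J2 fixed by 2)
b3 stroke→J2  (1-jn J2 has f-setter on 2)
b6 stroke→J2  (J2 flow already set via bond 2)
b0 stroke→J1  (GY1: gyrator matches bond 1)
b5 stroke→R1  (0-jn J1 has e-setter on 0)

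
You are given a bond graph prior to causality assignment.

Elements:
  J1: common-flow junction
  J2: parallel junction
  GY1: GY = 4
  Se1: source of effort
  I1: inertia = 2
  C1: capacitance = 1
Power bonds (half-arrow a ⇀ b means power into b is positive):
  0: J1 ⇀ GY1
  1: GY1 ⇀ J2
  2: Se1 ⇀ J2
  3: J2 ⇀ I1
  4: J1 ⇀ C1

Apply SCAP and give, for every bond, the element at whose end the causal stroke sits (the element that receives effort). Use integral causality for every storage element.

b2 |J2  (Se1: effort source, stroke at far end)
b1 |GY1  (common-e at J2 fixed by 2)
b3 |I1  (J2 effort already set via bond 2)
b0 |GY1  (through GY1, causality inverts; strokes same side of GY1)
b4 |J1  (1-jn J1 has f-setter on 0)

#0 |GY1
#1 |GY1
#2 |J2
#3 |I1
#4 |J1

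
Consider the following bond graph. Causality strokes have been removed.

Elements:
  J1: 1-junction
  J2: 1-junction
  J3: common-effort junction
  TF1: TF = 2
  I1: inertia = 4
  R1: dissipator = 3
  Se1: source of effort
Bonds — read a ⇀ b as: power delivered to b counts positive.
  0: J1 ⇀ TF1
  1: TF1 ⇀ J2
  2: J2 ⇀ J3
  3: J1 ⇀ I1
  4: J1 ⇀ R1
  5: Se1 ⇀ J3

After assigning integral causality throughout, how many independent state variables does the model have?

1  (I1 all integral)

b5 stroke→J3  (Se1 fixes effort; stroke away)
b2 stroke→J2  (J3: bond 5 brought effort, rest push out)
b1 stroke→TF1  (only one flow-in slot at J2)
b0 stroke→J1  (TF1: transformer flips bond 1)
b3 stroke→I1  (I1: I, integral causality)
b4 stroke→J1  (1-jn J1 has f-setter on 3)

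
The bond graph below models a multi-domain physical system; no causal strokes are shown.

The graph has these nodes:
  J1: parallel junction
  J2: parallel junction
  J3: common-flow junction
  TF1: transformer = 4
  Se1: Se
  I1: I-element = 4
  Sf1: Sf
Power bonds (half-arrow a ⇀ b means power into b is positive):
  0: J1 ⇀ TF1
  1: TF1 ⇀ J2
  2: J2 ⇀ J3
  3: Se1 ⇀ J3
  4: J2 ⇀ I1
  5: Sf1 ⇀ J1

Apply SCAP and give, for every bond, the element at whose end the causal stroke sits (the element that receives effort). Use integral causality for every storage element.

b0 |J1
b1 |TF1
b2 |J2
b3 |J3
b4 |I1
b5 |Sf1

#3 →J3  (source Se1 imposes e)
#5 →Sf1  (Sf1: flow source, stroke at near end)
#0 →J1  (J1: last free bond brings effort in)
#2 →J2  (only one flow-in slot at J3)
#1 →TF1  (TF1: transformer flips bond 0)
#4 →I1  (0-jn J2 has e-setter on 2)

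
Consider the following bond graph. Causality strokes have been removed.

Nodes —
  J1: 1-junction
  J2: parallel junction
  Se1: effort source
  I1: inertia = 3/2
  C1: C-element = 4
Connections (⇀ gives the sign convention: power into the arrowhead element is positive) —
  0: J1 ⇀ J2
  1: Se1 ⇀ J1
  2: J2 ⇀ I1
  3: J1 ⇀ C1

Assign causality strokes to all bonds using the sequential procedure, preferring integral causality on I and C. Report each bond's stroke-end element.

b0 stroke→J2
b1 stroke→J1
b2 stroke→I1
b3 stroke→J1

β1 |J1  (Se1 fixes effort; stroke away)
β2 |I1  (I1 integral (f out))
β0 |J2  (only one effort-in slot at J2)
β3 |J1  (J1: bond 0 brought flow, rest push out)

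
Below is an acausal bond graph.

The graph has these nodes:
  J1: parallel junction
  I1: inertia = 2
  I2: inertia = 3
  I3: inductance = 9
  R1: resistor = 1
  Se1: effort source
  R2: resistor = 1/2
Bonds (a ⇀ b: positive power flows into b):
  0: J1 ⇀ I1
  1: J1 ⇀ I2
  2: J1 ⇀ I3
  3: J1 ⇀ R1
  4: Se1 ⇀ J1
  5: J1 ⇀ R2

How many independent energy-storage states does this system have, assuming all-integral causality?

3  (I1, I2, I3 all integral)

b4 |J1  (Se1 (Se) sets effort on bond)
b0 |I1  (J1 effort already set via bond 4)
b1 |I2  (common-e at J1 fixed by 4)
b2 |I3  (common-e at J1 fixed by 4)
b3 |R1  (J1 effort already set via bond 4)
b5 |R2  (common-e at J1 fixed by 4)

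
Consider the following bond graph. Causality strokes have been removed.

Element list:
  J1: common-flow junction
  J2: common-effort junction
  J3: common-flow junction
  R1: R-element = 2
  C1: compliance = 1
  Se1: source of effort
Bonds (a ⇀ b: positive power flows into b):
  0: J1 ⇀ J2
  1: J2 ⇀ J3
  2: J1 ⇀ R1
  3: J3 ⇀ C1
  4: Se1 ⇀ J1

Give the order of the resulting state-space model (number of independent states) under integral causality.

bond 4 |J1  (Se1 (Se) sets effort on bond)
bond 3 |J3  (C1 outputs effort q/C1)
bond 1 |J2  (J3 needs exactly one f-in)
bond 0 |J1  (0-jn J2 has e-setter on 1)
bond 2 |R1  (J1 needs exactly one f-in)

1  (C1 all integral)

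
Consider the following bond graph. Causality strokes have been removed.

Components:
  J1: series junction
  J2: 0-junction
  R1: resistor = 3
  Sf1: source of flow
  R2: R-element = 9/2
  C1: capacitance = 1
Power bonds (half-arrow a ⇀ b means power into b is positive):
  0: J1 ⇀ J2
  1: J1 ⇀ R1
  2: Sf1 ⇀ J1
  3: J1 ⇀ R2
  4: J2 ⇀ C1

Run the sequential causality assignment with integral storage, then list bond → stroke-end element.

bond 2 stroke→Sf1  (source Sf1 imposes f)
bond 0 stroke→J1  (J1: bond 2 brought flow, rest push out)
bond 1 stroke→J1  (J1: bond 2 brought flow, rest push out)
bond 3 stroke→J1  (J1: bond 2 brought flow, rest push out)
bond 4 stroke→J2  (only one effort-in slot at J2)

β0 →J1
β1 →J1
β2 →Sf1
β3 →J1
β4 →J2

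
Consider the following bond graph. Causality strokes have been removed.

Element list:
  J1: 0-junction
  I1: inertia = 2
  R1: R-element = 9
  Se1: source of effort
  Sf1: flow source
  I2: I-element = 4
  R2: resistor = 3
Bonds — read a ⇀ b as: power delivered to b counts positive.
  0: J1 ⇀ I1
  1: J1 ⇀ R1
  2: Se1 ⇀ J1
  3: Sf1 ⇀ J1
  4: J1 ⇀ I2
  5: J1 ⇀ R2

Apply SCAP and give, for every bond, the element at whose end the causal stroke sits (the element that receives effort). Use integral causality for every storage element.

β2 →J1  (Se1 fixes effort; stroke away)
β3 →Sf1  (Sf1 (Sf) sets flow on bond)
β0 →I1  (0-jn J1 has e-setter on 2)
β1 →R1  (common-e at J1 fixed by 2)
β4 →I2  (common-e at J1 fixed by 2)
β5 →R2  (common-e at J1 fixed by 2)

#0 stroke→I1
#1 stroke→R1
#2 stroke→J1
#3 stroke→Sf1
#4 stroke→I2
#5 stroke→R2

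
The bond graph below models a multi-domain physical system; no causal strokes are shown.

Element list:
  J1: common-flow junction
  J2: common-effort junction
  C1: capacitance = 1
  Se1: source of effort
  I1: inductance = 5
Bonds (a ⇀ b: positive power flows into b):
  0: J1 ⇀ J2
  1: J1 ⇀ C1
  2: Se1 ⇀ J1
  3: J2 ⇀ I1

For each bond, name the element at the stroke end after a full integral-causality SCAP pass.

β0 stroke at J2
β1 stroke at J1
β2 stroke at J1
β3 stroke at I1

#2 stroke→J1  (source Se1 imposes e)
#1 stroke→J1  (C1 integral (e out))
#0 stroke→J2  (only one flow-in slot at J1)
#3 stroke→I1  (J2 effort already set via bond 0)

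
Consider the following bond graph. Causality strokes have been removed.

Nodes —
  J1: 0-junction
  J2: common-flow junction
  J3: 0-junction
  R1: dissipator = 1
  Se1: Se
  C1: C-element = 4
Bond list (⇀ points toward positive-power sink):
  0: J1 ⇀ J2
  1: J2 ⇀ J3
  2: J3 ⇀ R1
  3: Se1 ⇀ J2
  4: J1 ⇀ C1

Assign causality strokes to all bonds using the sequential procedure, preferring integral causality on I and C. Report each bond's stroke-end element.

β0 |J2
β1 |J3
β2 |R1
β3 |J2
β4 |J1

#3 stroke at J2  (source Se1 imposes e)
#4 stroke at J1  (C1 integral (e out))
#0 stroke at J2  (0-jn J1 has e-setter on 4)
#1 stroke at J3  (J2 needs exactly one f-in)
#2 stroke at R1  (common-e at J3 fixed by 1)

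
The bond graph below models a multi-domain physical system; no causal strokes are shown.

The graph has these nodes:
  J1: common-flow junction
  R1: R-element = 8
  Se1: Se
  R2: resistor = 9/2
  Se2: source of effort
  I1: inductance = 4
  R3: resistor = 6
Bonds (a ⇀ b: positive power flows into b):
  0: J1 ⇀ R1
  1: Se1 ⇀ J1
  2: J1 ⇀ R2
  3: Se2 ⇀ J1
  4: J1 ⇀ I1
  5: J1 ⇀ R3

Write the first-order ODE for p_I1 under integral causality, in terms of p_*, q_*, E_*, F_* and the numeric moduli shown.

dp_I1/dt = E_Se1 + E_Se2 - 37*p_I1/8

β1 |J1  (Se1: effort source, stroke at far end)
β3 |J1  (source Se2 imposes e)
β4 |I1  (I1 outputs flow p/I1)
β0 |J1  (common-f at J1 fixed by 4)
β2 |J1  (J1 flow already set via bond 4)
β5 |J1  (J1 flow already set via bond 4)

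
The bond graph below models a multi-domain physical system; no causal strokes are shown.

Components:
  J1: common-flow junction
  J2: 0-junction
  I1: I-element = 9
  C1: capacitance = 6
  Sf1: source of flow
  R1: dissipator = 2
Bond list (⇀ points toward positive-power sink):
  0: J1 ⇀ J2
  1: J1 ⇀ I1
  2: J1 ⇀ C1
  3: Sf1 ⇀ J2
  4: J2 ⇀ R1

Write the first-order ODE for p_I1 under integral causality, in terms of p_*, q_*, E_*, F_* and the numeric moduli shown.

dp_I1/dt = -2*F_Sf1 - 2*p_I1/9 - q_C1/6

bond 3 stroke at Sf1  (Sf1 (Sf) sets flow on bond)
bond 1 stroke at I1  (prefer integral on I1)
bond 0 stroke at J1  (1-jn J1 has f-setter on 1)
bond 2 stroke at J1  (J1 flow already set via bond 1)
bond 4 stroke at J2  (only one effort-in slot at J2)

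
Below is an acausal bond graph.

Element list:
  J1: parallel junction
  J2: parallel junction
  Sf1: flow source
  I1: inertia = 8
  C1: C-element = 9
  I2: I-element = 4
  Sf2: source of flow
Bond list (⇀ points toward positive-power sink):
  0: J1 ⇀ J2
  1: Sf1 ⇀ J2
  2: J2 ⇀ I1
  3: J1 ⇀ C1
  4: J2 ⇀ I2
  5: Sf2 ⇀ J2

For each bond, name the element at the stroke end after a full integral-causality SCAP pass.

β0 |J2
β1 |Sf1
β2 |I1
β3 |J1
β4 |I2
β5 |Sf2

β1 →Sf1  (Sf1: flow source, stroke at near end)
β5 →Sf2  (source Sf2 imposes f)
β2 →I1  (prefer integral on I1)
β3 →J1  (C1: C, integral causality)
β0 →J2  (common-e at J1 fixed by 3)
β4 →I2  (0-jn J2 has e-setter on 0)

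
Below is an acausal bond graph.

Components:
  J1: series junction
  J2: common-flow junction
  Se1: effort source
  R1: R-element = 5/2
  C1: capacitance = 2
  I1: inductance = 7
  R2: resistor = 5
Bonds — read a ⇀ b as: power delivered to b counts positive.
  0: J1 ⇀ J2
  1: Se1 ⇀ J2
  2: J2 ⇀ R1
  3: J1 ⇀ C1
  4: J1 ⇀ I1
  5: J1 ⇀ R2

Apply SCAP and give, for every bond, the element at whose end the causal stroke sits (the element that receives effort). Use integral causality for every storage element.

#1 |J2  (source Se1 imposes e)
#3 |J1  (C1 integral (e out))
#4 |I1  (I1 integral (f out))
#0 |J1  (J1 flow already set via bond 4)
#5 |J1  (J1: bond 4 brought flow, rest push out)
#2 |J2  (J2: bond 0 brought flow, rest push out)

b0 |J1
b1 |J2
b2 |J2
b3 |J1
b4 |I1
b5 |J1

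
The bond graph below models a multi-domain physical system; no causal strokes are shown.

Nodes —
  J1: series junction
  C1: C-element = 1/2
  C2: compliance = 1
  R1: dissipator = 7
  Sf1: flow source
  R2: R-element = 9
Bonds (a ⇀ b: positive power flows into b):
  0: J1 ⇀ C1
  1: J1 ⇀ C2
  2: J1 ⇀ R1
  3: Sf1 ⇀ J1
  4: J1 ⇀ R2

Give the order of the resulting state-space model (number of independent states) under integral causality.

2  (C1, C2 all integral)

bond 3 →Sf1  (Sf1 fixes flow; stroke at Sf1)
bond 0 →J1  (J1 flow already set via bond 3)
bond 1 →J1  (J1: bond 3 brought flow, rest push out)
bond 2 →J1  (J1: bond 3 brought flow, rest push out)
bond 4 →J1  (J1: bond 3 brought flow, rest push out)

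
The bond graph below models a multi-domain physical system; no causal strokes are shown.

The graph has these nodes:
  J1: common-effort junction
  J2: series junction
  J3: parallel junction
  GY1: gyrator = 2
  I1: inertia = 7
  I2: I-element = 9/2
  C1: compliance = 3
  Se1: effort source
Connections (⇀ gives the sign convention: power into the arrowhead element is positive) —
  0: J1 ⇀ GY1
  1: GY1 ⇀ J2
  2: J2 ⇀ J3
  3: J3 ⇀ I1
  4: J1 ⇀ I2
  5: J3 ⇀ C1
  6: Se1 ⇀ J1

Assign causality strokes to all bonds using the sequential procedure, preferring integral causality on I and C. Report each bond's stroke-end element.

#6 →J1  (source Se1 imposes e)
#0 →GY1  (0-jn J1 has e-setter on 6)
#4 →I2  (0-jn J1 has e-setter on 6)
#1 →GY1  (GY1 both-in/both-out from 0)
#2 →J2  (1-jn J2 has f-setter on 1)
#3 →I1  (I1 integral (f out))
#5 →J3  (J3 needs exactly one e-in)

bond 0 stroke→GY1
bond 1 stroke→GY1
bond 2 stroke→J2
bond 3 stroke→I1
bond 4 stroke→I2
bond 5 stroke→J3
bond 6 stroke→J1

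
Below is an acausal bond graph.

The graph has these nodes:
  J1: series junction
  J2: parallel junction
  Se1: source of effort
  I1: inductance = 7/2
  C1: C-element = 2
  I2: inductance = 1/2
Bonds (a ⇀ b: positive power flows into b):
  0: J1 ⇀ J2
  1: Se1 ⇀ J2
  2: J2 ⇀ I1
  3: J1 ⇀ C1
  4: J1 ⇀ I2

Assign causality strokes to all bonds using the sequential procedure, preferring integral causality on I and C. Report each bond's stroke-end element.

bond 1 →J2  (source Se1 imposes e)
bond 0 →J1  (J2: bond 1 brought effort, rest push out)
bond 2 →I1  (0-jn J2 has e-setter on 1)
bond 3 →J1  (C1: C, integral causality)
bond 4 →I2  (J1 needs exactly one f-in)

#0 stroke→J1
#1 stroke→J2
#2 stroke→I1
#3 stroke→J1
#4 stroke→I2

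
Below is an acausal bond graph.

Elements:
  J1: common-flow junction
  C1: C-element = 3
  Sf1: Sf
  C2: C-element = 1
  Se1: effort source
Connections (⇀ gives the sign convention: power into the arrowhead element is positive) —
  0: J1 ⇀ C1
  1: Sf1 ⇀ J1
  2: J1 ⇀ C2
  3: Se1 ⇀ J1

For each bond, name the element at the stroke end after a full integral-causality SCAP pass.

b1 stroke at Sf1  (source Sf1 imposes f)
b3 stroke at J1  (Se1: effort source, stroke at far end)
b0 stroke at J1  (J1: bond 1 brought flow, rest push out)
b2 stroke at J1  (J1: bond 1 brought flow, rest push out)

β0 →J1
β1 →Sf1
β2 →J1
β3 →J1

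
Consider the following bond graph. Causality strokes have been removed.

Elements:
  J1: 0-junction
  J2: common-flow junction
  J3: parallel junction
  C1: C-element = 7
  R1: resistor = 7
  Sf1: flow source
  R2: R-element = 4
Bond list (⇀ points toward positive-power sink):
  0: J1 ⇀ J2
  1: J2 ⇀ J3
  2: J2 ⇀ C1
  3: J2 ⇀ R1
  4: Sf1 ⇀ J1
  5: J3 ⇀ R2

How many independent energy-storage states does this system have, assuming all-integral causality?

β4 |Sf1  (Sf1: flow source, stroke at near end)
β0 |J1  (only one effort-in slot at J1)
β1 |J2  (common-f at J2 fixed by 0)
β2 |J2  (1-jn J2 has f-setter on 0)
β3 |J2  (J2: bond 0 brought flow, rest push out)
β5 |J3  (J3: last free bond brings effort in)

1  (C1 all integral)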